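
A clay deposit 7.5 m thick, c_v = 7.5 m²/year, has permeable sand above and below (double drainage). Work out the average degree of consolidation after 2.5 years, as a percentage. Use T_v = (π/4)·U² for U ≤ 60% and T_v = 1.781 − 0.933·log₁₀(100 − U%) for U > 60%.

Drainage path length: H_d = H/2 = 3.75 m (double drainage).
T_v = c_v·t/H_d² = 7.5×2.5/3.75² = 1.3333.
T_v = 1.3333 corresponds to the U > 60% branch:
U = 1 − 10^((1.781 − T_v)/0.933)/100 = 0.9698

U ≈ 97 %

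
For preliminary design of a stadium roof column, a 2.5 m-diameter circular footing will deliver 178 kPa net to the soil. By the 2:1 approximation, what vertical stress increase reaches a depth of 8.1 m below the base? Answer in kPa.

Δσ_z ≈ 9.9 kPa

By the 2:1 method the load spreads at 1 horizontal : 2 vertical, so at depth z the loaded area has grown by z in each plan dimension:
Δσ ≈ qD²/(D+z)² = 178×2.5²/(2.5+8.1)² = 9.9012 kPa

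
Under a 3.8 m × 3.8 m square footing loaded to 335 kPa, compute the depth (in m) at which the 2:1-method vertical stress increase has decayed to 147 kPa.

z ≈ 1.94 m

2:1 spreading — at depth z the loaded area has grown by z in each plan dimension:
qB²/(B+z)² = Δσ_z ⇒ z = B(√(q/Δσ_z) − 1) = 3.8×(√(335/147) − 1) = 1.937 m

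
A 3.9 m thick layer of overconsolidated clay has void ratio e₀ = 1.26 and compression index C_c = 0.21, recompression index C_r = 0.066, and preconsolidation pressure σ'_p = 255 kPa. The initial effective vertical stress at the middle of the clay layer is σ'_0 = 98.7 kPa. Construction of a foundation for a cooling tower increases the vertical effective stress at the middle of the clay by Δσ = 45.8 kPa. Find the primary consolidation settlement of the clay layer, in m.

S_c ≈ 0.0189 m

Final effective stress: σ'_f = 98.7 + 45.8 = 144.5 kPa.
σ'_f = 144.5 ≤ σ'_p = 255 kPa, so the clay remains overconsolidated and only the recompression index applies:
S_c = C_r·H/(1+e₀)·log₁₀(σ'_f/σ'_0) = 0.066×3.9/2.26×log₁₀(144.5/98.7)
    = 0.1139 × 0.16555 = 0.01886 m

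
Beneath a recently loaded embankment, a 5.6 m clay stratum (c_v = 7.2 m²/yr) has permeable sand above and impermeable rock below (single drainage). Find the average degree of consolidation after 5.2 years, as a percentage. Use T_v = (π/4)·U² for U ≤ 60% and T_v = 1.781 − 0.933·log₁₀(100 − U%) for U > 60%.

Drainage path length: H_d = H = 5.6 m (single drainage).
T_v = c_v·t/H_d² = 7.2×5.2/5.6² = 1.1939.
T_v = 1.1939 corresponds to the U > 60% branch:
U = 1 − 10^((1.781 − T_v)/0.933)/100 = 0.9574

U ≈ 95.7 %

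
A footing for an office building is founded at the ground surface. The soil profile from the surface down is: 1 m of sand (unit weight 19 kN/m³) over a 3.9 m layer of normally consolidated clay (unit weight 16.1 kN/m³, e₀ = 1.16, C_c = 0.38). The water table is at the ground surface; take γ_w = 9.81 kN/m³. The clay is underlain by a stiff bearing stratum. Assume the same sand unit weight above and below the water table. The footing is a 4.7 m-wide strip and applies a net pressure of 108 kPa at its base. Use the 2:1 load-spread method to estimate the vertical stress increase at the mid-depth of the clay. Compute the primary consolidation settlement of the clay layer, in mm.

Mid-depth of clay below the ground surface: z = 1 + 3.9/2 = 2.95 m.
Total vertical stress at mid-clay: σ_v = 19×1 + 16.1×1.95 = 50.395 kPa.
Pore pressure: u = 9.81×(2.95 − 0) = 28.94 kPa.
Initial effective stress: σ'_0 = σ_v − u = 50.395 − 28.94 = 21.455 kPa.
Stress increase at mid-clay by the 2:1 spreading method:
Δσ = qB/(B+z) = 108×4.7/(4.7+2.95) = 66.353 kPa
Final effective stress: σ'_f = σ'_0 + Δσ = 21.455 + 66.353 = 87.808 kPa.
Normally consolidated clay, so the full stress increment lies on the virgin compression line:
S_c = C_c·H/(1+e₀)·log₁₀(σ'_f/σ'_0) = 0.38×3.9/(1+1.16)×log₁₀(87.808/21.455)
    = 0.68611 × 0.61201 = 0.4199 m

S_c ≈ 420 mm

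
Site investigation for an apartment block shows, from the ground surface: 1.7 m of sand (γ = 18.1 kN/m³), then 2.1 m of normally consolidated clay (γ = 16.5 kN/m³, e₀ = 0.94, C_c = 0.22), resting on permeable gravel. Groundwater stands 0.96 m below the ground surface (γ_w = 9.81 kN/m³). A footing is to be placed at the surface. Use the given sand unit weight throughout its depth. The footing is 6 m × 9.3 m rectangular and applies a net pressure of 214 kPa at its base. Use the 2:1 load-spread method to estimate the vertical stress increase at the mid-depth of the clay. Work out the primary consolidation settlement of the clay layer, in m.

S_c ≈ 0.16 m

Mid-depth of clay below the ground surface: z = 1.7 + 2.1/2 = 2.75 m.
Total vertical stress at mid-clay: σ_v = 18.1×1.7 + 16.5×1.05 = 48.095 kPa.
Pore pressure: u = 9.81×(2.75 − 0.96) = 17.56 kPa.
Initial effective stress: σ'_0 = σ_v − u = 48.095 − 17.56 = 30.535 kPa.
Stress increase at mid-clay by the 2:1 spreading method:
Δσ = qBL/((B+z)(L+z)) = 214×6×9.3/((6+2.75)(9.3+2.75)) = 113.25 kPa
Final effective stress: σ'_f = σ'_0 + Δσ = 30.535 + 113.25 = 143.78 kPa.
Normally consolidated clay, so the full stress increment lies on the virgin compression line:
S_c = C_c·H/(1+e₀)·log₁₀(σ'_f/σ'_0) = 0.22×2.1/(1+0.94)×log₁₀(143.78/30.535)
    = 0.23814 × 0.6729 = 0.1602 m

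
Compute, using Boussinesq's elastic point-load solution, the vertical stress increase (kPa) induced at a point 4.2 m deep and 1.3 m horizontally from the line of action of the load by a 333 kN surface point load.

Boussinesq vertical stress below a point load on an elastic half-space:
Δσ_z = 3P/(2πz²) · [1 + (r/z)²]^(−5/2)
r/z = 1.3/4.2 = 0.30952; [1+(r/z)²]^(−5/2) = 0.79555.
Δσ_z = 3×333/(2π×4.2²) × 0.79555 = 9.0134 × 0.79555 = 7.171 kPa

Δσ_z ≈ 7.17 kPa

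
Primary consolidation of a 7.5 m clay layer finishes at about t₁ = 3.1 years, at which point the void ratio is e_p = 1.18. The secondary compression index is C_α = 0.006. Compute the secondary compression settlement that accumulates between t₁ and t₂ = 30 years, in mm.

Secondary compression: S_s = C_α·H/(1+e_p)·log₁₀(t₂/t₁)
S_s = 0.006×7.5/(1+1.18)×log₁₀(30/3.1)
    = 0.02064 × 0.9858 = 0.02035 m

S_s ≈ 20.3 mm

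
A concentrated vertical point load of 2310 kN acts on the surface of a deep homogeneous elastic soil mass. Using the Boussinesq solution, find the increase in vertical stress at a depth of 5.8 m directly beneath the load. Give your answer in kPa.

Boussinesq vertical stress below a point load on an elastic half-space:
Δσ_z = 3P/(2πz²) · [1 + (r/z)²]^(−5/2)
r/z = 0/5.8 = 0; [1+(r/z)²]^(−5/2) = 1.
Δσ_z = 3×2310/(2π×5.8²) × 1 = 32.787 × 1 = 32.79 kPa

Δσ_z ≈ 32.8 kPa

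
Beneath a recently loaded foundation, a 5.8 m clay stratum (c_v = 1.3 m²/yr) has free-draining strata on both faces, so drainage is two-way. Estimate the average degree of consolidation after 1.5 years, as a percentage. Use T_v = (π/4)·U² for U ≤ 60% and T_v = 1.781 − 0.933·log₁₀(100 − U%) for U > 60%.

Drainage path length: H_d = H/2 = 2.9 m (double drainage).
T_v = c_v·t/H_d² = 1.3×1.5/2.9² = 0.23187.
T_v = 0.23187 corresponds to the U ≤ 60% branch:
U = √(4T_v/π) = 0.5433

U ≈ 54.3 %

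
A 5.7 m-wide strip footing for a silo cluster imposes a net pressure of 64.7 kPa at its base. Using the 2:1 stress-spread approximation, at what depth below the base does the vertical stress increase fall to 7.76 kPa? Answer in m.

2:1 spreading — at depth z the loaded area has grown by z in each plan dimension:
qB/(B+z) = Δσ_z ⇒ z = qB/Δσ_z − B = 64.7×5.7/7.76 − 5.7 = 41.82 m

z ≈ 41.8 m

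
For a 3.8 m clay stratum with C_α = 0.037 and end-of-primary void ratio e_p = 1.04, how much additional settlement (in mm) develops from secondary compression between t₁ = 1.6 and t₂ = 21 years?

Secondary compression: S_s = C_α·H/(1+e_p)·log₁₀(t₂/t₁)
S_s = 0.037×3.8/(1+1.04)×log₁₀(21/1.6)
    = 0.06892 × 1.118 = 0.07706 m

S_s ≈ 77.1 mm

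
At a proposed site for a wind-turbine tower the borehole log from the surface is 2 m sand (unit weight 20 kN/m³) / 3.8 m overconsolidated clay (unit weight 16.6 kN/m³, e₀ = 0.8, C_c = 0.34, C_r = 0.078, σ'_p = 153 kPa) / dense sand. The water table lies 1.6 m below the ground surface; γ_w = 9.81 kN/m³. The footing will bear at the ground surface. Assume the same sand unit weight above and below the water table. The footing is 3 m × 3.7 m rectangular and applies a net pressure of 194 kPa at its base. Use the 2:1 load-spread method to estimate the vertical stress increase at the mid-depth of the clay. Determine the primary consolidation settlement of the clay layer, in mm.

S_c ≈ 43.5 mm

Mid-depth of clay below the ground surface: z = 2 + 3.8/2 = 3.9 m.
Total vertical stress at mid-clay: σ_v = 20×2 + 16.6×1.9 = 71.54 kPa.
Pore pressure: u = 9.81×(3.9 − 1.6) = 22.563 kPa.
Initial effective stress: σ'_0 = σ_v − u = 71.54 − 22.563 = 48.977 kPa.
Stress increase at mid-clay by the 2:1 spreading method:
Δσ = qBL/((B+z)(L+z)) = 194×3×3.7/((3+3.9)(3.7+3.9)) = 41.064 kPa
Final effective stress: σ'_f = 48.977 + 41.064 = 90.041 kPa.
σ'_f = 90.041 ≤ σ'_p = 153 kPa, so the clay remains overconsolidated and only the recompression index applies:
S_c = C_r·H/(1+e₀)·log₁₀(σ'_f/σ'_0) = 0.078×3.8/1.8×log₁₀(90.041/48.977)
    = 0.16467 × 0.26445 = 0.04355 m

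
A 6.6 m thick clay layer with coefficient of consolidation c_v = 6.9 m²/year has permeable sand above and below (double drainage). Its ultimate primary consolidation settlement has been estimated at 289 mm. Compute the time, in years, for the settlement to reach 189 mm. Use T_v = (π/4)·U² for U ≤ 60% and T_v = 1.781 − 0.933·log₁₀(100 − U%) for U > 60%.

t ≈ 0.545 years

Drainage path length: H_d = H/2 = 3.3 m (double drainage).
U = S(t)/S_ult = 189/289 = 0.654.
U > 60%: T_v = 1.781 − 0.933·log₁₀(100 − 65.398) = 0.34502.
t = T_v·H_d²/c_v = 0.34502×3.3²/6.9 = 0.5445 years.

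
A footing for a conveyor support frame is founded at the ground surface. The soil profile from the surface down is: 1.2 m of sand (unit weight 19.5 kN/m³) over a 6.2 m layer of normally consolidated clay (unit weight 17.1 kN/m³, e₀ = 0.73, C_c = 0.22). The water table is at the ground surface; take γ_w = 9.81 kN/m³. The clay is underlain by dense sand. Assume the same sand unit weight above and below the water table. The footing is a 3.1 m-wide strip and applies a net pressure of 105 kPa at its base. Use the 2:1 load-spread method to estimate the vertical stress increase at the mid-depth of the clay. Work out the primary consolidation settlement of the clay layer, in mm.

Mid-depth of clay below the ground surface: z = 1.2 + 6.2/2 = 4.3 m.
Total vertical stress at mid-clay: σ_v = 19.5×1.2 + 17.1×3.1 = 76.41 kPa.
Pore pressure: u = 9.81×(4.3 − 0) = 42.183 kPa.
Initial effective stress: σ'_0 = σ_v − u = 76.41 − 42.183 = 34.227 kPa.
Stress increase at mid-clay by the 2:1 spreading method:
Δσ = qB/(B+z) = 105×3.1/(3.1+4.3) = 43.986 kPa
Final effective stress: σ'_f = σ'_0 + Δσ = 34.227 + 43.986 = 78.213 kPa.
Normally consolidated clay, so the full stress increment lies on the virgin compression line:
S_c = C_c·H/(1+e₀)·log₁₀(σ'_f/σ'_0) = 0.22×6.2/(1+0.73)×log₁₀(78.213/34.227)
    = 0.78844 × 0.35891 = 0.283 m

S_c ≈ 283 mm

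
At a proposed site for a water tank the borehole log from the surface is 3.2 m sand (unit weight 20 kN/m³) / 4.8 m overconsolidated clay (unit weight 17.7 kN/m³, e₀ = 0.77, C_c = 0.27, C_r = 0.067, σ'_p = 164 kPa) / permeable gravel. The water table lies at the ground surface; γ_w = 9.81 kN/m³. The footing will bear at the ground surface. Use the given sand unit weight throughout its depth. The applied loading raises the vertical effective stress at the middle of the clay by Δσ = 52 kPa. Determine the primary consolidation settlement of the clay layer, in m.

Mid-depth of clay below the ground surface: z = 3.2 + 4.8/2 = 5.6 m.
Total vertical stress at mid-clay: σ_v = 20×3.2 + 17.7×2.4 = 106.48 kPa.
Pore pressure: u = 9.81×(5.6 − 0) = 54.936 kPa.
Initial effective stress: σ'_0 = σ_v − u = 106.48 − 54.936 = 51.544 kPa.
Final effective stress: σ'_f = 51.544 + 52 = 103.54 kPa.
σ'_f = 103.54 ≤ σ'_p = 164 kPa, so the clay remains overconsolidated and only the recompression index applies:
S_c = C_r·H/(1+e₀)·log₁₀(σ'_f/σ'_0) = 0.067×4.8/1.77×log₁₀(103.54/51.544)
    = 0.1817 × 0.30293 = 0.05504 m

S_c ≈ 0.055 m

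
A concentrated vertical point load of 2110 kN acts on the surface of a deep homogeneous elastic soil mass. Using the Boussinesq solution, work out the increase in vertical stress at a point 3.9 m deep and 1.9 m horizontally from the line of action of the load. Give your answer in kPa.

Δσ_z ≈ 38.9 kPa

Boussinesq vertical stress below a point load on an elastic half-space:
Δσ_z = 3P/(2πz²) · [1 + (r/z)²]^(−5/2)
r/z = 1.9/3.9 = 0.48718; [1+(r/z)²]^(−5/2) = 0.58718.
Δσ_z = 3×2110/(2π×3.9²) × 0.58718 = 66.236 × 0.58718 = 38.89 kPa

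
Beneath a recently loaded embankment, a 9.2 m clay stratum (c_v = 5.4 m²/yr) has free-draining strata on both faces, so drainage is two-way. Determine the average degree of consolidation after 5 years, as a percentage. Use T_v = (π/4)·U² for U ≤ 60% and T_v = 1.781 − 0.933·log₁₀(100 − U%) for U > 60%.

Drainage path length: H_d = H/2 = 4.6 m (double drainage).
T_v = c_v·t/H_d² = 5.4×5/4.6² = 1.276.
T_v = 1.276 corresponds to the U > 60% branch:
U = 1 − 10^((1.781 − T_v)/0.933)/100 = 0.9652

U ≈ 96.5 %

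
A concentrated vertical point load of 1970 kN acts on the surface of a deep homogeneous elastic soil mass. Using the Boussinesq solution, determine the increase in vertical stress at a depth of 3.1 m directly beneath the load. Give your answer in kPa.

Δσ_z ≈ 97.9 kPa

Boussinesq vertical stress below a point load on an elastic half-space:
Δσ_z = 3P/(2πz²) · [1 + (r/z)²]^(−5/2)
r/z = 0/3.1 = 0; [1+(r/z)²]^(−5/2) = 1.
Δσ_z = 3×1970/(2π×3.1²) × 1 = 97.878 × 1 = 97.88 kPa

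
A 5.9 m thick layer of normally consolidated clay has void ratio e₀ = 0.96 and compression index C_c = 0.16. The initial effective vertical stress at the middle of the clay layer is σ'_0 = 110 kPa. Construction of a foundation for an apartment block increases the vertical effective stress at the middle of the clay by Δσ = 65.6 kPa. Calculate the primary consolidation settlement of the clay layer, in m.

S_c ≈ 0.0978 m

Final effective stress: σ'_f = σ'_0 + Δσ = 110 + 65.6 = 175.6 kPa.
Normally consolidated clay, so the full stress increment lies on the virgin compression line:
S_c = C_c·H/(1+e₀)·log₁₀(σ'_f/σ'_0) = 0.16×5.9/(1+0.96)×log₁₀(175.6/110)
    = 0.48163 × 0.20313 = 0.09783 m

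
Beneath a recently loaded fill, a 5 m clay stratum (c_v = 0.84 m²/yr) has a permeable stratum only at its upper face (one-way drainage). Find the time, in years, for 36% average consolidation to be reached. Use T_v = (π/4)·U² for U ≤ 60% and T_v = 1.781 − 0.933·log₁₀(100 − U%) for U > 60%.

t ≈ 3.03 years

Drainage path length: H_d = H = 5 m (single drainage).
U ≤ 60%: T_v = (π/4)·U² = (π/4)×0.36² = 0.10179.
t = T_v·H_d²/c_v = 0.10179×5²/0.84 = 3.029 years.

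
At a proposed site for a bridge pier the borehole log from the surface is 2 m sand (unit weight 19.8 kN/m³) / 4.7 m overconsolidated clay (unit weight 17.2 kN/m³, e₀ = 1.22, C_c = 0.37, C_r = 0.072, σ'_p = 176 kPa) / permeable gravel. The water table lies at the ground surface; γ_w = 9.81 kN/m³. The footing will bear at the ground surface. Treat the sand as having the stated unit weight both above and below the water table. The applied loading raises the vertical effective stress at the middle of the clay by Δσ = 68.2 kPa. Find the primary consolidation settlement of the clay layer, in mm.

S_c ≈ 68.8 mm

Mid-depth of clay below the ground surface: z = 2 + 4.7/2 = 4.35 m.
Total vertical stress at mid-clay: σ_v = 19.8×2 + 17.2×2.35 = 80.02 kPa.
Pore pressure: u = 9.81×(4.35 − 0) = 42.673 kPa.
Initial effective stress: σ'_0 = σ_v − u = 80.02 − 42.673 = 37.347 kPa.
Final effective stress: σ'_f = 37.347 + 68.2 = 105.55 kPa.
σ'_f = 105.55 ≤ σ'_p = 176 kPa, so the clay remains overconsolidated and only the recompression index applies:
S_c = C_r·H/(1+e₀)·log₁₀(σ'_f/σ'_0) = 0.072×4.7/2.22×log₁₀(105.55/37.347)
    = 0.15243 × 0.4512 = 0.06878 m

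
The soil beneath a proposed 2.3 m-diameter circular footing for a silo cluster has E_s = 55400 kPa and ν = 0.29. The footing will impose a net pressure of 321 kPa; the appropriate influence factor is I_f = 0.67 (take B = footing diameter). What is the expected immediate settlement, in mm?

S_e ≈ 8.18 mm

Immediate (elastic) settlement: S_e = q·B·(1−ν²)/E_s · I_f.
S_e = 321 × 2.3 × (1 − 0.29²) / 55400 × 0.67
    = 321 × 2.3 × 0.9159 / 55400 × 0.67
    = 0.008178 m = 8.178 mm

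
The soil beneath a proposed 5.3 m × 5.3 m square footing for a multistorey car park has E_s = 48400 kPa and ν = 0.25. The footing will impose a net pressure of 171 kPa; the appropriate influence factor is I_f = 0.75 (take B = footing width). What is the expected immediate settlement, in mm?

S_e ≈ 13.2 mm

Immediate (elastic) settlement: S_e = q·B·(1−ν²)/E_s · I_f.
S_e = 171 × 5.3 × (1 − 0.25²) / 48400 × 0.75
    = 171 × 5.3 × 0.9375 / 48400 × 0.75
    = 0.01317 m = 13.17 mm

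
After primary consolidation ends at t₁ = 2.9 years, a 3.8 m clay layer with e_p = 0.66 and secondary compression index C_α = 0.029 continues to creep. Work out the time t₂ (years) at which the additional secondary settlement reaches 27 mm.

S_s = C_α·H/(1+e_p)·log₁₀(t₂/t₁) ⇒ log₁₀(t₂/t₁) = S_s·(1+e_p)/(C_α·H).
log₁₀(t₂/t₁) = 0.027 × (1+0.66) / (0.029×3.8) = 0.4067
t₂ = t₁ × 10^0.4067 = 2.9 × 2.551 = 7.398 years

t₂ ≈ 7.4 years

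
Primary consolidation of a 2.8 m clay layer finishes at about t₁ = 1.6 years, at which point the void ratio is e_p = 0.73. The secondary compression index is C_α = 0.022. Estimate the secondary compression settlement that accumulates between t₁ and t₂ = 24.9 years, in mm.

Secondary compression: S_s = C_α·H/(1+e_p)·log₁₀(t₂/t₁)
S_s = 0.022×2.8/(1+0.73)×log₁₀(24.9/1.6)
    = 0.03561 × 1.192 = 0.04245 m

S_s ≈ 42.4 mm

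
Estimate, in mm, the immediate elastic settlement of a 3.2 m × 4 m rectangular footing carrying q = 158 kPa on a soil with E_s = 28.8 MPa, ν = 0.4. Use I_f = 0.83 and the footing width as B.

Immediate (elastic) settlement: S_e = q·B·(1−ν²)/E_s · I_f.
E_s = 28.8 MPa = 28800 kPa.
S_e = 158 × 3.2 × (1 − 0.4²) / 28800 × 0.83
    = 158 × 3.2 × 0.84 / 28800 × 0.83
    = 0.01224 m = 12.24 mm

S_e ≈ 12.2 mm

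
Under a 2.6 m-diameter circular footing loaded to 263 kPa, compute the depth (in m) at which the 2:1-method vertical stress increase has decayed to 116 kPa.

2:1 spreading — at depth z the loaded area has grown by z in each plan dimension:
qD²/(D+z)² = Δσ_z ⇒ z = D(√(q/Δσ_z) − 1) = 2.6×(√(263/116) − 1) = 1.315 m

z ≈ 1.31 m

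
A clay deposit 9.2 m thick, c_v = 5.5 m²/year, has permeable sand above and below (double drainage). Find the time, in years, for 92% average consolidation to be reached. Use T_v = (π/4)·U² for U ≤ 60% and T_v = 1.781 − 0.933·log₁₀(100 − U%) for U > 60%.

t ≈ 3.61 years

Drainage path length: H_d = H/2 = 4.6 m (double drainage).
U > 60%: T_v = 1.781 − 0.933·log₁₀(100 − 92) = 0.93842.
t = T_v·H_d²/c_v = 0.93842×4.6²/5.5 = 3.61 years.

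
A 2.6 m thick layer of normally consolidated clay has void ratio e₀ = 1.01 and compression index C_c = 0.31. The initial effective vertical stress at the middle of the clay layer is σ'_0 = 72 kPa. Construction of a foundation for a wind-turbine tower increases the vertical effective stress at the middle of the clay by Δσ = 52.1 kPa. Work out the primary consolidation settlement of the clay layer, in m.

S_c ≈ 0.0948 m

Final effective stress: σ'_f = σ'_0 + Δσ = 72 + 52.1 = 124.1 kPa.
Normally consolidated clay, so the full stress increment lies on the virgin compression line:
S_c = C_c·H/(1+e₀)·log₁₀(σ'_f/σ'_0) = 0.31×2.6/(1+1.01)×log₁₀(124.1/72)
    = 0.401 × 0.23644 = 0.09481 m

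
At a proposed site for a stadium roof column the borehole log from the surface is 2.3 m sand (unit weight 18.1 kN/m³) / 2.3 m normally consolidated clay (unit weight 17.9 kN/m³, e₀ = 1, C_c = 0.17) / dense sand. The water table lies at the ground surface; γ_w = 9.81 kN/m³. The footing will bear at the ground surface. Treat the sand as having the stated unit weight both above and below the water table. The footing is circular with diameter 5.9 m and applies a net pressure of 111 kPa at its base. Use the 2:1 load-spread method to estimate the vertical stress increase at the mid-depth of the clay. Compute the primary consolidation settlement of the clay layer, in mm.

Mid-depth of clay below the ground surface: z = 2.3 + 2.3/2 = 3.45 m.
Total vertical stress at mid-clay: σ_v = 18.1×2.3 + 17.9×1.15 = 62.215 kPa.
Pore pressure: u = 9.81×(3.45 − 0) = 33.845 kPa.
Initial effective stress: σ'_0 = σ_v − u = 62.215 − 33.845 = 28.37 kPa.
Stress increase at mid-clay by the 2:1 spreading method:
Δσ ≈ qD²/(D+z)² = 111×5.9²/(5.9+3.45)² = 44.198 kPa
Final effective stress: σ'_f = σ'_0 + Δσ = 28.37 + 44.198 = 72.568 kPa.
Normally consolidated clay, so the full stress increment lies on the virgin compression line:
S_c = C_c·H/(1+e₀)·log₁₀(σ'_f/σ'_0) = 0.17×2.3/(1+1)×log₁₀(72.568/28.37)
    = 0.1955 × 0.40789 = 0.07974 m

S_c ≈ 79.7 mm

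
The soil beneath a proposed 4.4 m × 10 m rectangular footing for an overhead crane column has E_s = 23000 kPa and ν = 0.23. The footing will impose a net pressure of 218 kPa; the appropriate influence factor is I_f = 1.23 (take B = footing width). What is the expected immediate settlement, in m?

Immediate (elastic) settlement: S_e = q·B·(1−ν²)/E_s · I_f.
S_e = 218 × 4.4 × (1 − 0.23²) / 23000 × 1.23
    = 218 × 4.4 × 0.9471 / 23000 × 1.23
    = 0.04858 m

S_e ≈ 0.0486 m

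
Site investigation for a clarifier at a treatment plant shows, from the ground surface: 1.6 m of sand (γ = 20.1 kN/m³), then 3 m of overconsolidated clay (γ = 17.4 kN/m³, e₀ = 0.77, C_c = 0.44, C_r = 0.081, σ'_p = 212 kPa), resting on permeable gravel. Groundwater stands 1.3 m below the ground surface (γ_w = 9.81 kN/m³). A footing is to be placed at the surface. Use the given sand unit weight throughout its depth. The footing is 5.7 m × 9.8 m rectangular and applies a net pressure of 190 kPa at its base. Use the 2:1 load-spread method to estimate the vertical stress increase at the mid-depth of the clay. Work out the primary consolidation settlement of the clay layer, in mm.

S_c ≈ 71.2 mm

Mid-depth of clay below the ground surface: z = 1.6 + 3/2 = 3.1 m.
Total vertical stress at mid-clay: σ_v = 20.1×1.6 + 17.4×1.5 = 58.26 kPa.
Pore pressure: u = 9.81×(3.1 − 1.3) = 17.658 kPa.
Initial effective stress: σ'_0 = σ_v − u = 58.26 − 17.658 = 40.602 kPa.
Stress increase at mid-clay by the 2:1 spreading method:
Δσ = qBL/((B+z)(L+z)) = 190×5.7×9.8/((5.7+3.1)(9.8+3.1)) = 93.494 kPa
Final effective stress: σ'_f = 40.602 + 93.494 = 134.1 kPa.
σ'_f = 134.1 ≤ σ'_p = 212 kPa, so the clay remains overconsolidated and only the recompression index applies:
S_c = C_r·H/(1+e₀)·log₁₀(σ'_f/σ'_0) = 0.081×3/1.77×log₁₀(134.1/40.602)
    = 0.13729 × 0.51888 = 0.07124 m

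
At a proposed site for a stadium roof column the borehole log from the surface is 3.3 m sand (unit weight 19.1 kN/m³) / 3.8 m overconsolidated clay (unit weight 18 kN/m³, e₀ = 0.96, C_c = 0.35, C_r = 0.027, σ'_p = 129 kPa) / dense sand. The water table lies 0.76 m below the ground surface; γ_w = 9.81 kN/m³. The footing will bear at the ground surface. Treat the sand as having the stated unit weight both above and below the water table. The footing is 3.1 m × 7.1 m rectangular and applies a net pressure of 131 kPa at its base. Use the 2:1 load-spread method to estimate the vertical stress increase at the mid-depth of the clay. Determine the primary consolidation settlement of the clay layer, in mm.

S_c ≈ 9.61 mm

Mid-depth of clay below the ground surface: z = 3.3 + 3.8/2 = 5.2 m.
Total vertical stress at mid-clay: σ_v = 19.1×3.3 + 18×1.9 = 97.23 kPa.
Pore pressure: u = 9.81×(5.2 − 0.76) = 43.556 kPa.
Initial effective stress: σ'_0 = σ_v − u = 97.23 − 43.556 = 53.674 kPa.
Stress increase at mid-clay by the 2:1 spreading method:
Δσ = qBL/((B+z)(L+z)) = 131×3.1×7.1/((3.1+5.2)(7.1+5.2)) = 28.243 kPa
Final effective stress: σ'_f = 53.674 + 28.243 = 81.917 kPa.
σ'_f = 81.917 ≤ σ'_p = 129 kPa, so the clay remains overconsolidated and only the recompression index applies:
S_c = C_r·H/(1+e₀)·log₁₀(σ'_f/σ'_0) = 0.027×3.8/1.96×log₁₀(81.917/53.674)
    = 0.052348 × 0.18361 = 0.009612 m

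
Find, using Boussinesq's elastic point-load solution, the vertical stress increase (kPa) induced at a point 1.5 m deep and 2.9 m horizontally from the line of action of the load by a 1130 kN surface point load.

Δσ_z ≈ 4.91 kPa

Boussinesq vertical stress below a point load on an elastic half-space:
Δσ_z = 3P/(2πz²) · [1 + (r/z)²]^(−5/2)
r/z = 2.9/1.5 = 1.9333; [1+(r/z)²]^(−5/2) = 0.020467.
Δσ_z = 3×1130/(2π×1.5²) × 0.020467 = 239.79 × 0.020467 = 4.908 kPa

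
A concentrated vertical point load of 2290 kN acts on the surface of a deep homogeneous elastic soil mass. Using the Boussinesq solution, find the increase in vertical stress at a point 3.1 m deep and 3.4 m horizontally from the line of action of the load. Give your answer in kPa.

Boussinesq vertical stress below a point load on an elastic half-space:
Δσ_z = 3P/(2πz²) · [1 + (r/z)²]^(−5/2)
r/z = 3.4/3.1 = 1.0968; [1+(r/z)²]^(−5/2) = 0.13884.
Δσ_z = 3×2290/(2π×3.1²) × 0.13884 = 113.78 × 0.13884 = 15.8 kPa

Δσ_z ≈ 15.8 kPa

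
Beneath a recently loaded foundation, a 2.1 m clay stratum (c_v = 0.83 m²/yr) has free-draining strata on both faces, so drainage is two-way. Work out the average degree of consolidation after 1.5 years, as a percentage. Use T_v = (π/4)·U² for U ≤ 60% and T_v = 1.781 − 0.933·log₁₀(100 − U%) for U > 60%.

Drainage path length: H_d = H/2 = 1.05 m (double drainage).
T_v = c_v·t/H_d² = 0.83×1.5/1.05² = 1.1293.
T_v = 1.1293 corresponds to the U > 60% branch:
U = 1 − 10^((1.781 − T_v)/0.933)/100 = 0.9501

U ≈ 95 %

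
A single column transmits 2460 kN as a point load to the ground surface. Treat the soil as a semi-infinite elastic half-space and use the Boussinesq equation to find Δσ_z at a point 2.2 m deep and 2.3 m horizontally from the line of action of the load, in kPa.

Δσ_z ≈ 38.3 kPa

Boussinesq vertical stress below a point load on an elastic half-space:
Δσ_z = 3P/(2πz²) · [1 + (r/z)²]^(−5/2)
r/z = 2.3/2.2 = 1.0455; [1+(r/z)²]^(−5/2) = 0.15779.
Δσ_z = 3×2460/(2π×2.2²) × 0.15779 = 242.68 × 0.15779 = 38.29 kPa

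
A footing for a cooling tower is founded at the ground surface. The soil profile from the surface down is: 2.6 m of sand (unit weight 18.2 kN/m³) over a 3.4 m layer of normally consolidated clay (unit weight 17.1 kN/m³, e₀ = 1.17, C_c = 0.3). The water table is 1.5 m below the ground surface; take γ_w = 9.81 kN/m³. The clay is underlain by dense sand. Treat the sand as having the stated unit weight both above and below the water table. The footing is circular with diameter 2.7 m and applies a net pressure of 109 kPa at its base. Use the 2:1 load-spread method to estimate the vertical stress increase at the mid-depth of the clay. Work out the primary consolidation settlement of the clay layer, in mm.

S_c ≈ 58.4 mm

Mid-depth of clay below the ground surface: z = 2.6 + 3.4/2 = 4.3 m.
Total vertical stress at mid-clay: σ_v = 18.2×2.6 + 17.1×1.7 = 76.39 kPa.
Pore pressure: u = 9.81×(4.3 − 1.5) = 27.468 kPa.
Initial effective stress: σ'_0 = σ_v − u = 76.39 − 27.468 = 48.922 kPa.
Stress increase at mid-clay by the 2:1 spreading method:
Δσ ≈ qD²/(D+z)² = 109×2.7²/(2.7+4.3)² = 16.217 kPa
Final effective stress: σ'_f = σ'_0 + Δσ = 48.922 + 16.217 = 65.139 kPa.
Normally consolidated clay, so the full stress increment lies on the virgin compression line:
S_c = C_c·H/(1+e₀)·log₁₀(σ'_f/σ'_0) = 0.3×3.4/(1+1.17)×log₁₀(65.139/48.922)
    = 0.47005 × 0.12434 = 0.05845 m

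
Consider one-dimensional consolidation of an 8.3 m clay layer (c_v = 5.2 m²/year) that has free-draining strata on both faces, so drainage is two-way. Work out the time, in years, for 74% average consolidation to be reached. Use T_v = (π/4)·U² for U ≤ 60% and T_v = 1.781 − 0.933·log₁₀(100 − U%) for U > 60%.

Drainage path length: H_d = H/2 = 4.15 m (double drainage).
U > 60%: T_v = 1.781 − 0.933·log₁₀(100 − 74) = 0.46083.
t = T_v·H_d²/c_v = 0.46083×4.15²/5.2 = 1.526 years.

t ≈ 1.53 years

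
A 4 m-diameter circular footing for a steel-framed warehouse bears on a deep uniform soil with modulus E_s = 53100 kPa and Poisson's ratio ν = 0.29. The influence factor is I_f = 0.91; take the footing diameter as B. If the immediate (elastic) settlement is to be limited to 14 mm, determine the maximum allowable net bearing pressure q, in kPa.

q ≈ 223 kPa

S_e = q·B·(1−ν²)/E_s · I_f  ⇒  q = S_e·E_s / (B·(1−ν²)·I_f).
q = 0.014 × 53100 / (4 × 0.9159 × 0.91) = 223 kPa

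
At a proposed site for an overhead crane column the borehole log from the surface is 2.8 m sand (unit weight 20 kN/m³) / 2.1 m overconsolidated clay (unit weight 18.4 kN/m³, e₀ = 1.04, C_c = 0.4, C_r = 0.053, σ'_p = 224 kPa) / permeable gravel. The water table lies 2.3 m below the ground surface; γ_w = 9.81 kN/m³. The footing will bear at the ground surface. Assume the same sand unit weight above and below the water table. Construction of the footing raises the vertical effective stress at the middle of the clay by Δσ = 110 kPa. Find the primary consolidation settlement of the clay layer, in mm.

S_c ≈ 24.6 mm

Mid-depth of clay below the ground surface: z = 2.8 + 2.1/2 = 3.85 m.
Total vertical stress at mid-clay: σ_v = 20×2.8 + 18.4×1.05 = 75.32 kPa.
Pore pressure: u = 9.81×(3.85 − 2.3) = 15.206 kPa.
Initial effective stress: σ'_0 = σ_v − u = 75.32 − 15.206 = 60.114 kPa.
Final effective stress: σ'_f = 60.114 + 110 = 170.11 kPa.
σ'_f = 170.11 ≤ σ'_p = 224 kPa, so the clay remains overconsolidated and only the recompression index applies:
S_c = C_r·H/(1+e₀)·log₁₀(σ'_f/σ'_0) = 0.053×2.1/2.04×log₁₀(170.11/60.114)
    = 0.054558 × 0.45175 = 0.02465 m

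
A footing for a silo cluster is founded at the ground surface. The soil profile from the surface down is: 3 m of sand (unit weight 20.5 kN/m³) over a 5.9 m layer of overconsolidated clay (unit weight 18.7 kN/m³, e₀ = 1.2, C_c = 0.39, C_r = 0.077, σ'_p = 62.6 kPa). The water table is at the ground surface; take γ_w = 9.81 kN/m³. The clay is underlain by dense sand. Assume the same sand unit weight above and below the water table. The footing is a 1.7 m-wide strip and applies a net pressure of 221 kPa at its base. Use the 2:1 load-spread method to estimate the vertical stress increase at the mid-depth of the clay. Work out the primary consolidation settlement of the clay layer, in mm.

S_c ≈ 252 mm

Mid-depth of clay below the ground surface: z = 3 + 5.9/2 = 5.95 m.
Total vertical stress at mid-clay: σ_v = 20.5×3 + 18.7×2.95 = 116.66 kPa.
Pore pressure: u = 9.81×(5.95 − 0) = 58.37 kPa.
Initial effective stress: σ'_0 = σ_v − u = 116.66 − 58.37 = 58.29 kPa.
Stress increase at mid-clay by the 2:1 spreading method:
Δσ = qB/(B+z) = 221×1.7/(1.7+5.95) = 49.111 kPa
Final effective stress: σ'_f = 58.29 + 49.111 = 107.4 kPa.
σ'_f = 107.4 > σ'_p = 62.6 kPa, so the stress path crosses the preconsolidation pressure — recompression up to σ'_p, then virgin compression beyond:
S_c = H/(1+e₀)·[C_r·log₁₀(σ'_p/σ'_0) + C_c·log₁₀(σ'_f/σ'_p)]
    = 5.9/2.2 × [0.077×log₁₀(62.6/58.29) + 0.39×log₁₀(107.4/62.6)]
    = 2.6818 × [0.0023855 + 0.091428] = 0.2516 m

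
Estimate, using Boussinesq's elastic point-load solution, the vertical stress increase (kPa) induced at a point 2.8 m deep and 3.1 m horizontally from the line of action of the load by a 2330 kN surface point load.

Δσ_z ≈ 19.2 kPa

Boussinesq vertical stress below a point load on an elastic half-space:
Δσ_z = 3P/(2πz²) · [1 + (r/z)²]^(−5/2)
r/z = 3.1/2.8 = 1.1071; [1+(r/z)²]^(−5/2) = 0.1353.
Δσ_z = 3×2330/(2π×2.8²) × 0.1353 = 141.9 × 0.1353 = 19.2 kPa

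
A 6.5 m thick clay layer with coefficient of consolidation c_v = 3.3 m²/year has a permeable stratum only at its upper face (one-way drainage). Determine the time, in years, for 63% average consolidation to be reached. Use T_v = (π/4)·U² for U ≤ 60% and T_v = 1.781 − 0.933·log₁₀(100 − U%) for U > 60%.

Drainage path length: H_d = H = 6.5 m (single drainage).
U > 60%: T_v = 1.781 − 0.933·log₁₀(100 − 63) = 0.31787.
t = T_v·H_d²/c_v = 0.31787×6.5²/3.3 = 4.07 years.

t ≈ 4.07 years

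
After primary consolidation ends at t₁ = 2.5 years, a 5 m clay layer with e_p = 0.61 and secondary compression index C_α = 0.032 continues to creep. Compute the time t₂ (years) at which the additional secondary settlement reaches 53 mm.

S_s = C_α·H/(1+e_p)·log₁₀(t₂/t₁) ⇒ log₁₀(t₂/t₁) = S_s·(1+e_p)/(C_α·H).
log₁₀(t₂/t₁) = 0.053 × (1+0.61) / (0.032×5) = 0.5333
t₂ = t₁ × 10^0.5333 = 2.5 × 3.414 = 8.536 years

t₂ ≈ 8.54 years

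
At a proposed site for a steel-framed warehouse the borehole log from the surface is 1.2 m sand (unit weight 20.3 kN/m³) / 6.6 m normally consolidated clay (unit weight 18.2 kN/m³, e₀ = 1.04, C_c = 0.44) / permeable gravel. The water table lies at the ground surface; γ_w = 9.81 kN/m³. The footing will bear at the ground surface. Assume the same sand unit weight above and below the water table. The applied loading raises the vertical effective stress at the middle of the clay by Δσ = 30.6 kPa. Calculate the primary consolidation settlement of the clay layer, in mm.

S_c ≈ 349 mm

Mid-depth of clay below the ground surface: z = 1.2 + 6.6/2 = 4.5 m.
Total vertical stress at mid-clay: σ_v = 20.3×1.2 + 18.2×3.3 = 84.42 kPa.
Pore pressure: u = 9.81×(4.5 − 0) = 44.145 kPa.
Initial effective stress: σ'_0 = σ_v − u = 84.42 − 44.145 = 40.275 kPa.
Final effective stress: σ'_f = σ'_0 + Δσ = 40.275 + 30.6 = 70.875 kPa.
Normally consolidated clay, so the full stress increment lies on the virgin compression line:
S_c = C_c·H/(1+e₀)·log₁₀(σ'_f/σ'_0) = 0.44×6.6/(1+1.04)×log₁₀(70.875/40.275)
    = 1.4235 × 0.24546 = 0.3494 m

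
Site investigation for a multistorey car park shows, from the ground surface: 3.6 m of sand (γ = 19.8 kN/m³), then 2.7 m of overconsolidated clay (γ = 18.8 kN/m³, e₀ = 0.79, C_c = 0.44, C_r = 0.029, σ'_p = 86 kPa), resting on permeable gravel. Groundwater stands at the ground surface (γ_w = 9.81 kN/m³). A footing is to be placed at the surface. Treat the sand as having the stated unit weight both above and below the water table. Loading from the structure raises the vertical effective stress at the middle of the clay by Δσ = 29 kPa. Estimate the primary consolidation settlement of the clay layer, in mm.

S_c ≈ 8.96 mm

Mid-depth of clay below the ground surface: z = 3.6 + 2.7/2 = 4.95 m.
Total vertical stress at mid-clay: σ_v = 19.8×3.6 + 18.8×1.35 = 96.66 kPa.
Pore pressure: u = 9.81×(4.95 − 0) = 48.56 kPa.
Initial effective stress: σ'_0 = σ_v − u = 96.66 − 48.56 = 48.1 kPa.
Final effective stress: σ'_f = 48.1 + 29 = 77.1 kPa.
σ'_f = 77.1 ≤ σ'_p = 86 kPa, so the clay remains overconsolidated and only the recompression index applies:
S_c = C_r·H/(1+e₀)·log₁₀(σ'_f/σ'_0) = 0.029×2.7/1.79×log₁₀(77.1/48.1)
    = 0.043744 × 0.20491 = 0.008964 m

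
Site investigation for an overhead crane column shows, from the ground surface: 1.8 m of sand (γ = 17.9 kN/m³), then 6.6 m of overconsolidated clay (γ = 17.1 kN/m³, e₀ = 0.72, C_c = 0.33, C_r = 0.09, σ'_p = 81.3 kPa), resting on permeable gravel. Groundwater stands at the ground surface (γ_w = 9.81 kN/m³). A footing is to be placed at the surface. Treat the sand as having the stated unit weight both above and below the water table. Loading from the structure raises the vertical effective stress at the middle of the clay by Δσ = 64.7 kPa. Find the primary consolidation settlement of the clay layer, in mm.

Mid-depth of clay below the ground surface: z = 1.8 + 6.6/2 = 5.1 m.
Total vertical stress at mid-clay: σ_v = 17.9×1.8 + 17.1×3.3 = 88.65 kPa.
Pore pressure: u = 9.81×(5.1 − 0) = 50.031 kPa.
Initial effective stress: σ'_0 = σ_v − u = 88.65 − 50.031 = 38.619 kPa.
Final effective stress: σ'_f = 38.619 + 64.7 = 103.32 kPa.
σ'_f = 103.32 > σ'_p = 81.3 kPa, so the stress path crosses the preconsolidation pressure — recompression up to σ'_p, then virgin compression beyond:
S_c = H/(1+e₀)·[C_r·log₁₀(σ'_p/σ'_0) + C_c·log₁₀(σ'_f/σ'_p)]
    = 6.6/1.72 × [0.09×log₁₀(81.3/38.619) + 0.33×log₁₀(103.32/81.3)]
    = 3.8372 × [0.029096 + 0.034351] = 0.2435 m

S_c ≈ 243 mm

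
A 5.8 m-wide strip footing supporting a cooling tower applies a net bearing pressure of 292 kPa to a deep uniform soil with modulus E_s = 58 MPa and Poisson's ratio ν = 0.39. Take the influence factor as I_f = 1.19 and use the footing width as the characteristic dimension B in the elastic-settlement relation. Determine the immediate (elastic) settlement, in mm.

S_e ≈ 29.5 mm

Immediate (elastic) settlement: S_e = q·B·(1−ν²)/E_s · I_f.
E_s = 58 MPa = 58000 kPa.
S_e = 292 × 5.8 × (1 − 0.39²) / 58000 × 1.19
    = 292 × 5.8 × 0.8479 / 58000 × 1.19
    = 0.02946 m = 29.46 mm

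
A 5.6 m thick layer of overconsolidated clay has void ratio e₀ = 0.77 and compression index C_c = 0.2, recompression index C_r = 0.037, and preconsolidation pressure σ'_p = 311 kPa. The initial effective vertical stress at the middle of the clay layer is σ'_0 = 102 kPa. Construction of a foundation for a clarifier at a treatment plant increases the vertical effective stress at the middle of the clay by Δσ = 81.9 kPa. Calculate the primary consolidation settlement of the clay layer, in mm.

Final effective stress: σ'_f = 102 + 81.9 = 183.9 kPa.
σ'_f = 183.9 ≤ σ'_p = 311 kPa, so the clay remains overconsolidated and only the recompression index applies:
S_c = C_r·H/(1+e₀)·log₁₀(σ'_f/σ'_0) = 0.037×5.6/1.77×log₁₀(183.9/102)
    = 0.11706 × 0.25598 = 0.02997 m

S_c ≈ 30 mm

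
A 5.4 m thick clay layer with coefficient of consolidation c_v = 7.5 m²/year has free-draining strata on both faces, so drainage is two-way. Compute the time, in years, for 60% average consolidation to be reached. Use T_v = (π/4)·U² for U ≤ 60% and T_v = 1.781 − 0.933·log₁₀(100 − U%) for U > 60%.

Drainage path length: H_d = H/2 = 2.7 m (double drainage).
U ≤ 60%: T_v = (π/4)·U² = (π/4)×0.6² = 0.28274.
t = T_v·H_d²/c_v = 0.28274×2.7²/7.5 = 0.2748 years.

t ≈ 0.275 years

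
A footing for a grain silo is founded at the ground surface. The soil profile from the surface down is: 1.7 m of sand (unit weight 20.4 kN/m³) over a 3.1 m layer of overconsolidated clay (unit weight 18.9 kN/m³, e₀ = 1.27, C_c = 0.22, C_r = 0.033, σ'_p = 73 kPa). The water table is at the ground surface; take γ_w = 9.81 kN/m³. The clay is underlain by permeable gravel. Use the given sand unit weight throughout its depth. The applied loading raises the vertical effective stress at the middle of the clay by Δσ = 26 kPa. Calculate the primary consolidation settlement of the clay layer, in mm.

S_c ≈ 11.6 mm

Mid-depth of clay below the ground surface: z = 1.7 + 3.1/2 = 3.25 m.
Total vertical stress at mid-clay: σ_v = 20.4×1.7 + 18.9×1.55 = 63.975 kPa.
Pore pressure: u = 9.81×(3.25 − 0) = 31.883 kPa.
Initial effective stress: σ'_0 = σ_v − u = 63.975 − 31.883 = 32.092 kPa.
Final effective stress: σ'_f = 32.092 + 26 = 58.092 kPa.
σ'_f = 58.092 ≤ σ'_p = 73 kPa, so the clay remains overconsolidated and only the recompression index applies:
S_c = C_r·H/(1+e₀)·log₁₀(σ'_f/σ'_0) = 0.033×3.1/2.27×log₁₀(58.092/32.092)
    = 0.045065 × 0.25772 = 0.01161 m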